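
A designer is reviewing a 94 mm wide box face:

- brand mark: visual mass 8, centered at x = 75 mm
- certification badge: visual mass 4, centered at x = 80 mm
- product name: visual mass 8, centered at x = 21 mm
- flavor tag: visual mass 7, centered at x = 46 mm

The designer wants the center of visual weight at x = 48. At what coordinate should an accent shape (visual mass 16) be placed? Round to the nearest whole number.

x ≈ 41

With the accent shape, Σw becomes 8 + 4 + 8 + 7 + 16 = 43.
x: target moment 43×48 = 2064; current 8·75 + 4·80 + 8·21 + 7·46 = 1410; the accent shape supplies 654, so x = 654/16 ≈ 40.88.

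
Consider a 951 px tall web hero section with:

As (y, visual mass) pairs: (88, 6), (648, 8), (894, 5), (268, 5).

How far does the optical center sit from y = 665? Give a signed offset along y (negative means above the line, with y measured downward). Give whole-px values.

≈ -185 px

Total weight = 6 + 8 + 5 + 5 = 24.
y-moment: 6·88 + 8·648 + 5·894 + 5·268 = 11522; centroid 11522/24 ≈ 480.08.
Against y = 665, that's 480.08 − 665 = -184.92.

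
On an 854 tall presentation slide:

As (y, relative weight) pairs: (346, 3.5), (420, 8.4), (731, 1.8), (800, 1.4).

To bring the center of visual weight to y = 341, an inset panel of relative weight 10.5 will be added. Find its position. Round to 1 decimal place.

y ≈ 148.1

New total weight: (3.5 + 8.4 + 1.8 + 1.4) + 10.5 = 25.6.
y: target moment 25.6×341 = 8729.6; current 3.5·346 + 8.4·420 + 1.8·731 + 1.4·800 = 7174.8; the inset panel supplies 1554.8, so y = 1554.8/10.5 ≈ 148.08.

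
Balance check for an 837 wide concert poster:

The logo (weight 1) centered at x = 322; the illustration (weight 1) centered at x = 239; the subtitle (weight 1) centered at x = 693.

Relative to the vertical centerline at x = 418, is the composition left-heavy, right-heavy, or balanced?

balanced

Total weight = 1 + 1 + 1 = 3.
x-moment: 1·322 + 1·239 + 1·693 = 1254; centroid 1254/3 ≈ 418.00.
418.00 = 418 exactly: balanced.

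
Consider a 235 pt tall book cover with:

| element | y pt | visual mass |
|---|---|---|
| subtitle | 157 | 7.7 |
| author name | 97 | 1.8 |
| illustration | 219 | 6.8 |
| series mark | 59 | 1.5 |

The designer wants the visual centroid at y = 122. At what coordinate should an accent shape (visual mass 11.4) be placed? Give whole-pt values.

y ≈ 53

After adding the accent shape, total weight = 7.7 + 1.8 + 6.8 + 1.5 + 11.4 = 29.2.
y: need Σw·y = 29.2·122 = 3562.4. Existing = 7.7·157 + 1.8·97 + 6.8·219 + 1.5·59 = 2961.2. Remainder 601.2 / 11.4 ≈ 52.74.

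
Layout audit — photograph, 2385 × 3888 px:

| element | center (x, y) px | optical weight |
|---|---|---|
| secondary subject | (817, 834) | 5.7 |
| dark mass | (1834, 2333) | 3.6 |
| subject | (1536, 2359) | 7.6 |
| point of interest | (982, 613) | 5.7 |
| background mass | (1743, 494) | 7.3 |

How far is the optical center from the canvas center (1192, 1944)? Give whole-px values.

≈ 693 px

Σw = 5.7 + 3.6 + 7.6 + 5.7 + 7.3 = 29.9.
x: (5.7·817 + 3.6·1834 + 7.6·1536 + 5.7·982 + 7.3·1743) / 29.9 = 41254.2 / 29.9 ≈ 1379.74
y: (5.7·834 + 3.6·2333 + 7.6·2359 + 5.7·613 + 7.3·494) / 29.9 = 38181.3 / 29.9 ≈ 1276.97
Offset from (1192, 1944): Δx ≈ 187.74, Δy ≈ -667.03; distance = √(Δx² + Δy²) ≈ 692.95.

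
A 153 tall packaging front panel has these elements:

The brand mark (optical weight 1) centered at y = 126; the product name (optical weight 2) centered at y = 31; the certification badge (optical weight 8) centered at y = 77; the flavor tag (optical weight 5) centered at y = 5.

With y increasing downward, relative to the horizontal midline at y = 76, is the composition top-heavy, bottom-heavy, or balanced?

top-heavy

Σw = 1 + 2 + 8 + 5 = 16.
y-moment: 1·126 + 2·31 + 8·77 + 5·5 = 829; centroid 829/16 ≈ 51.81.
51.8 lies above (smaller y than) the midline 76, so the layout is top-heavy.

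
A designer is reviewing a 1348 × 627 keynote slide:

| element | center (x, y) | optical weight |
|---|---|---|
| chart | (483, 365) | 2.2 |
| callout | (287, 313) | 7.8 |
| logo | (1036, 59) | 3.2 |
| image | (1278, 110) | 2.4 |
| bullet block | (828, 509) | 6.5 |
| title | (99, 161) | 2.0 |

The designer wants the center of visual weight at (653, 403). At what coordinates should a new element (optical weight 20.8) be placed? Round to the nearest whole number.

(676, 518)

With the new element, Σw becomes 2.2 + 7.8 + 3.2 + 2.4 + 6.5 + 2.0 + 20.8 = 44.9.
Along x: (15263.6 + 20.8·x) / 44.9 = 653 (existing moment 2.2·483 + 7.8·287 + 3.2·1036 + 2.4·1278 + 6.5·828 + 2.0·99 = 15263.6) ⇒ x = (29319.7 − 15263.6) / 20.8 ≈ 675.77.
Along y: (7327.7 + 20.8·y) / 44.9 = 403 (existing moment 2.2·365 + 7.8·313 + 3.2·59 + 2.4·110 + 6.5·509 + 2.0·161 = 7327.7) ⇒ y = (18094.7 − 7327.7) / 20.8 ≈ 517.64.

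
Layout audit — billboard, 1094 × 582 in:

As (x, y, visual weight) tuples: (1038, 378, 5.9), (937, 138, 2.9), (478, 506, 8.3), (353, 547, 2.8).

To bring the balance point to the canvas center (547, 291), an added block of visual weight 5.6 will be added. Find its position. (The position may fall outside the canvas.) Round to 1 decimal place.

(27.0, -168.1)

With the added block, Σw becomes 5.9 + 2.9 + 8.3 + 2.8 + 5.6 = 25.5.
x: target moment 25.5×547 = 13948.5; current 5.9·1038 + 2.9·937 + 8.3·478 + 2.8·353 = 13797.3; the added block supplies 151.2, so x = 151.2/5.6 ≈ 27.00.
y: target moment 25.5×291 = 7420.5; current 5.9·378 + 2.9·138 + 8.3·506 + 2.8·547 = 8361.8; the added block supplies -941.3, so y = -941.3/5.6 ≈ -168.09.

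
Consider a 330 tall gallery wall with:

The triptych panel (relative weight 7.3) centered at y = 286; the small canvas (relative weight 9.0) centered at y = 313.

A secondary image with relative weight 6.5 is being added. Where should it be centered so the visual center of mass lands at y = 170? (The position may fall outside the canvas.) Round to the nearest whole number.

y ≈ -158

With the secondary image, Σw becomes 7.3 + 9.0 + 6.5 = 22.8.
y: need Σw·y = 22.8·170 = 3876.0. Existing = 7.3·286 + 9.0·313 = 4904.8. Remainder -1028.8 / 6.5 ≈ -158.28.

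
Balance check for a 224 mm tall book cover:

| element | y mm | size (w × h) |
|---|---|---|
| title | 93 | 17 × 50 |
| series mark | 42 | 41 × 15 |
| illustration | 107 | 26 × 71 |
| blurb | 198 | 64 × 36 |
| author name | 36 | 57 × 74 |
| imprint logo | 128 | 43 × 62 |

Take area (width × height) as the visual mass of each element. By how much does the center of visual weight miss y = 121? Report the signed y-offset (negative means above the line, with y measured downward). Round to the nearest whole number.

≈ -21 mm

Areas → weights: title 17·50 = 850, series mark 41·15 = 615, illustration 26·71 = 1846, blurb 64·36 = 2304, author name 57·74 = 4218, imprint logo 43·62 = 2666; Σw = 12499.
y: (850·93 + 615·42 + 1846·107 + 2304·198 + 4218·36 + 2666·128) / 12499 = 1251690 / 12499 ≈ 100.14
Difference: 100.14 − 121 ≈ -20.86.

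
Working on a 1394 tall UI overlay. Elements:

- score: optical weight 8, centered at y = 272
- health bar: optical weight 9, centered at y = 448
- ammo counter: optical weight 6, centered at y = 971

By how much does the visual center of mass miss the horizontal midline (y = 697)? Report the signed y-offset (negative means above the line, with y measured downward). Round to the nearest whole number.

Total weight = 8 + 9 + 6 = 23.
y-moment: 8·272 + 9·448 + 6·971 = 12034; centroid 12034/23 ≈ 523.22.
Against y = 697, that's 523.22 − 697 = -173.78.

≈ -174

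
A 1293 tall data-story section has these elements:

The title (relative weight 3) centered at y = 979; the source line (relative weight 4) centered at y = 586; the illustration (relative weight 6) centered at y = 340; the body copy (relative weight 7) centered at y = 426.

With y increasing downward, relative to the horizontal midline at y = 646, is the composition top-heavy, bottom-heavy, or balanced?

top-heavy

Σw = 3 + 4 + 6 + 7 = 20.
Σw·y = 3·979 + 4·586 + 6·340 + 7·426 = 10303, so ȳ = 10303/20 ≈ 515.15.
515.1 vs midline 646 → top-heavy.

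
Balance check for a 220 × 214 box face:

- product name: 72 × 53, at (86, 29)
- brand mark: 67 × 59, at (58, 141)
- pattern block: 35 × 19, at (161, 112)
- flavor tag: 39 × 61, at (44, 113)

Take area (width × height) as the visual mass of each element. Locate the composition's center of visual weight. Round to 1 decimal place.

(71.1, 93.5)

Areas → weights: product name 72·53 = 3816, brand mark 67·59 = 3953, pattern block 35·19 = 665, flavor tag 39·61 = 2379; Σw = 10813.
x: (3816·86 + 3953·58 + 665·161 + 2379·44) / 10813 = 769191 / 10813 ≈ 71.14
y: (3816·29 + 3953·141 + 665·112 + 2379·113) / 10813 = 1011344 / 10813 ≈ 93.53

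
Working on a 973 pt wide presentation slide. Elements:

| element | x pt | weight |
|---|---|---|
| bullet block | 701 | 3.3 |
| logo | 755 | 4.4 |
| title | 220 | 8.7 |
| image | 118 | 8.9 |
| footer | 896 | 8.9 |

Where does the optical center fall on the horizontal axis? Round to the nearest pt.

Σw = 3.3 + 4.4 + 8.7 + 8.9 + 8.9 = 34.2.
Σw·x = 3.3·701 + 4.4·755 + 8.7·220 + 8.9·118 + 8.9·896 = 16573.9, so x̄ = 16573.9/34.2 ≈ 484.62.

x ≈ 485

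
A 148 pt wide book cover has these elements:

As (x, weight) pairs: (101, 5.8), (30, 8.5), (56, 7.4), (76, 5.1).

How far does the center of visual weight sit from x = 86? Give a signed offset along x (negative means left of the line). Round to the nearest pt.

≈ -25 pt

Σw = 5.8 + 8.5 + 7.4 + 5.1 = 26.8.
Σw·x = 5.8·101 + 8.5·30 + 7.4·56 + 5.1·76 = 1642.8, so x̄ = 1642.8/26.8 ≈ 61.30.
Offset from x = 86: 61.30 − 86 ≈ -24.70.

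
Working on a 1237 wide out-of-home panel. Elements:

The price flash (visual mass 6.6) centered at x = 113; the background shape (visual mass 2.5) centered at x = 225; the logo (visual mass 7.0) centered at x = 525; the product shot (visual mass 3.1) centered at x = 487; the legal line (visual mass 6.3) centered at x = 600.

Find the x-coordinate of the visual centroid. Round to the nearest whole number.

x ≈ 403

Weights sum to 6.6 + 2.5 + 7.0 + 3.1 + 6.3 = 25.5.
x-moment: 6.6·113 + 2.5·225 + 7.0·525 + 3.1·487 + 6.3·600 = 10273.0; centroid 10273.0/25.5 ≈ 402.86.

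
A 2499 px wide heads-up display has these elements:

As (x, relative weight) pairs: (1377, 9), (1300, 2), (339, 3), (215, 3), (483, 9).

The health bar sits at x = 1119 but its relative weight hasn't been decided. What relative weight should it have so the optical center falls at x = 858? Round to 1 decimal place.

Fixed elements: Σw = 9 + 2 + 3 + 3 + 9 = 26, Σw·x = 9·1377 + 2·1300 + 3·339 + 3·215 + 9·483 = 21002.
Set Σw·x/Σw = 858: (21002 + 1119w) = 858·(26 + w).
So w = (858·26 − 21002)/(1119 − 858) = 1306/261 ≈ 5.00.

w ≈ 5.0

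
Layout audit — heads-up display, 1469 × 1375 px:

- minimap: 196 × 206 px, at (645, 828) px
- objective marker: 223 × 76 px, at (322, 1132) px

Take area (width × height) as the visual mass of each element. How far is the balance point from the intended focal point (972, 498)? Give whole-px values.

Areas → weights: minimap 196·206 = 40376, objective marker 223·76 = 16948; Σw = 57324.
x: (40376·645 + 16948·322) / 57324 = 31499776 / 57324 ≈ 549.50
y: (40376·828 + 16948·1132) / 57324 = 52616464 / 57324 ≈ 917.88
Offset from (972, 498): Δx ≈ -422.50, Δy ≈ 419.88; distance = √(Δx² + Δy²) ≈ 595.65.

≈ 596 px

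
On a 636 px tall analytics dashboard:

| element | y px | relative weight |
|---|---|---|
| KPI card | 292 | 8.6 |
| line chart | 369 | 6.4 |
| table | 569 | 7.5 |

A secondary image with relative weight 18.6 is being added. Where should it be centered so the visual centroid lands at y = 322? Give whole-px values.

After adding the secondary image, total weight = 8.6 + 6.4 + 7.5 + 18.6 = 41.1.
y: need Σw·y = 41.1·322 = 13234.2. Existing = 8.6·292 + 6.4·369 + 7.5·569 = 9140.3. Remainder 4093.9 / 18.6 ≈ 220.10.

y ≈ 220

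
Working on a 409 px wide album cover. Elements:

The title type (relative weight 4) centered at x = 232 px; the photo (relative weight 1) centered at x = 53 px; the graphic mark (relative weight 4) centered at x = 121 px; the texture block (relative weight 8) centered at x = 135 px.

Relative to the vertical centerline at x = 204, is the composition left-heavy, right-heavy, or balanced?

Σw = 4 + 1 + 4 + 8 = 17.
Σw·x = 4·232 + 1·53 + 4·121 + 8·135 = 2545, so x̄ = 2545/17 ≈ 149.71.
149.7 lies left of the midline 204, so the layout is left-heavy.

left-heavy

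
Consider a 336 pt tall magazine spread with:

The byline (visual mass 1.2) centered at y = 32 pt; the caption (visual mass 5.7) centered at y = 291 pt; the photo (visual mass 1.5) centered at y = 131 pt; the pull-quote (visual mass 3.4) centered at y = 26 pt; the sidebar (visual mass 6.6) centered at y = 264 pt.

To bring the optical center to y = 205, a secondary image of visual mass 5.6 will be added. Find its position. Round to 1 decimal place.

After adding the secondary image, total weight = 1.2 + 5.7 + 1.5 + 3.4 + 6.6 + 5.6 = 24.0.
y: need Σw·y = 24.0·205 = 4920.0. Existing = 1.2·32 + 5.7·291 + 1.5·131 + 3.4·26 + 6.6·264 = 3724.4. Remainder 1195.6 / 5.6 ≈ 213.50.

y ≈ 213.5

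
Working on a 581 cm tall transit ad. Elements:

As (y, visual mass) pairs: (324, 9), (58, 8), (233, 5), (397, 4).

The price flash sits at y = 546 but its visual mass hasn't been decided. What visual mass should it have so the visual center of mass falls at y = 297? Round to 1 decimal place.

w ≈ 6.4

Known weights sum to 9 + 8 + 5 + 4 = 26; their moment is 9·324 + 8·58 + 5·233 + 4·397 = 6133.
Set Σw·y/Σw = 297: (6133 + 546w) = 297·(26 + w).
So w = (297·26 − 6133)/(546 − 297) = 1589/249 ≈ 6.38.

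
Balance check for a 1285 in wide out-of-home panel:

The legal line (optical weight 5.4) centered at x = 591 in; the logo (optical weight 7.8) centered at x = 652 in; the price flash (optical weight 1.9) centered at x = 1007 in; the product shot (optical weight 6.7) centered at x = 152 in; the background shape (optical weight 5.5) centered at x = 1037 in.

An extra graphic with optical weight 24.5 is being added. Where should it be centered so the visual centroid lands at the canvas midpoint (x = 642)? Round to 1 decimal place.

After adding the extra graphic, total weight = 5.4 + 7.8 + 1.9 + 6.7 + 5.5 + 24.5 = 51.8.
x: need Σw·x = 51.8·642 = 33255.6. Existing = 5.4·591 + 7.8·652 + 1.9·1007 + 6.7·152 + 5.5·1037 = 16912.2. Remainder 16343.4 / 24.5 ≈ 667.08.

x ≈ 667.1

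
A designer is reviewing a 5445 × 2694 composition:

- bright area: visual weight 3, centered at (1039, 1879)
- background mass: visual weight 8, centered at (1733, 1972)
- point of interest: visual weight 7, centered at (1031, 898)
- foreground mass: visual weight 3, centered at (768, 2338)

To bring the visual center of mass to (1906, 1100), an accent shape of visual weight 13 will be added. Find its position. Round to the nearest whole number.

After adding the accent shape, total weight = 3 + 8 + 7 + 3 + 13 = 34.
x: need Σw·x = 34·1906 = 64804. Existing = 3·1039 + 8·1733 + 7·1031 + 3·768 = 26502. Remainder 38302 / 13 ≈ 2946.31.
y: need Σw·y = 34·1100 = 37400. Existing = 3·1879 + 8·1972 + 7·898 + 3·2338 = 34713. Remainder 2687 / 13 ≈ 206.69.

(2946, 207)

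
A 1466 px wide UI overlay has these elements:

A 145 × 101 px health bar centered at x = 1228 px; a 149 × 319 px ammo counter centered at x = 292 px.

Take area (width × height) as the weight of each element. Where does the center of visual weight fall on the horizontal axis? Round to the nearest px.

Areas: health bar 145·101 = 14645, ammo counter 149·319 = 47531. Total weight = 62176.
x-moment: 14645·1228 + 47531·292 = 31863112; centroid 31863112/62176 ≈ 512.47.

x ≈ 512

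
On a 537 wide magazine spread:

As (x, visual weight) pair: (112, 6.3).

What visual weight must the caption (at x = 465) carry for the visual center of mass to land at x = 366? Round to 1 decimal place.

The single fixed element contributes weight 6.3, moment 6.3·112 = 705.6.
Balance at x = 366 requires (705.6 + w·465) / (6.3 + w) = 366.
So w = (366·6.3 − 705.6)/(465 − 366) = 1600.2/99 ≈ 16.16.

w ≈ 16.2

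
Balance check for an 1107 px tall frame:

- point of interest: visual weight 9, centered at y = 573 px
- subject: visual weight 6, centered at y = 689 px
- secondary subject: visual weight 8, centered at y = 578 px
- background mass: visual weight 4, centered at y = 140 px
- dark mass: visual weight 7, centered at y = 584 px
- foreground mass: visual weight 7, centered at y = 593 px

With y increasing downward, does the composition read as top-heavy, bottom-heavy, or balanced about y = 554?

balanced

Total weight = 9 + 6 + 8 + 4 + 7 + 7 = 41.
Σw·y = 9·573 + 6·689 + 8·578 + 4·140 + 7·584 + 7·593 = 22714, so ȳ = 22714/41 ≈ 554.00.
554.00 = 554 exactly: balanced.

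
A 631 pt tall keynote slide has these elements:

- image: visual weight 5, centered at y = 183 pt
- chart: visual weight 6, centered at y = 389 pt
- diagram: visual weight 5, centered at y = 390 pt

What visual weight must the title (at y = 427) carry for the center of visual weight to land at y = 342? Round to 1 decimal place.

Known weights sum to 5 + 6 + 5 = 16; their moment is 5·183 + 6·389 + 5·390 = 5199.
Set Σw·y/Σw = 342: (5199 + 427w) = 342·(16 + w).
Rearranging, w·(427 − 342) = 342·16 − 5199 = 273, so w ≈ 273/85 = 3.21.

w ≈ 3.2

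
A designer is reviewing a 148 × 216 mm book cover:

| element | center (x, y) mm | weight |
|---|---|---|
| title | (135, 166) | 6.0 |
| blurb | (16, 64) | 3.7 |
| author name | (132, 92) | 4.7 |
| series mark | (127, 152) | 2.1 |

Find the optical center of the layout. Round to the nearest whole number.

(106, 120)

Weights sum to 6.0 + 3.7 + 4.7 + 2.1 = 16.5.
x: (6.0·135 + 3.7·16 + 4.7·132 + 2.1·127) / 16.5 = 1756.3 / 16.5 ≈ 106.44
y: (6.0·166 + 3.7·64 + 4.7·92 + 2.1·152) / 16.5 = 1984.4 / 16.5 ≈ 120.27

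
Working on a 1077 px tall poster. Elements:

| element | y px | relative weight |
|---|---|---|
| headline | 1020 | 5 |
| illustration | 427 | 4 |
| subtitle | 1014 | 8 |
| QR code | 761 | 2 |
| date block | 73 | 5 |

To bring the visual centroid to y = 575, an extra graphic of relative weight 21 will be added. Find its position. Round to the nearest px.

y ≈ 432

After adding the extra graphic, total weight = 5 + 4 + 8 + 2 + 5 + 21 = 45.
Along y: (16807 + 21·y) / 45 = 575 (existing moment 5·1020 + 4·427 + 8·1014 + 2·761 + 5·73 = 16807) ⇒ y = (25875 − 16807) / 21 ≈ 431.81.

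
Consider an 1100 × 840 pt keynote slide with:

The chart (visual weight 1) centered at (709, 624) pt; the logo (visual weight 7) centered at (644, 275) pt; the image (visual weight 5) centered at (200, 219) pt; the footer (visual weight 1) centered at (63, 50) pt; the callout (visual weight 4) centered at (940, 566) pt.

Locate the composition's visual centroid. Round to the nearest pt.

(558, 331)

Weights sum to 1 + 7 + 5 + 1 + 4 = 18.
x: (1·709 + 7·644 + 5·200 + 1·63 + 4·940) / 18 = 10040 / 18 ≈ 557.78
y: (1·624 + 7·275 + 5·219 + 1·50 + 4·566) / 18 = 5958 / 18 ≈ 331.00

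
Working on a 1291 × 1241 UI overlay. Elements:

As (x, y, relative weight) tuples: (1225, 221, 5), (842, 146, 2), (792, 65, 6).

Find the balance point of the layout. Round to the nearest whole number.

Σw = 5 + 2 + 6 = 13.
x: (5·1225 + 2·842 + 6·792) / 13 = 12561 / 13 ≈ 966.23
y: (5·221 + 2·146 + 6·65) / 13 = 1787 / 13 ≈ 137.46

(966, 137)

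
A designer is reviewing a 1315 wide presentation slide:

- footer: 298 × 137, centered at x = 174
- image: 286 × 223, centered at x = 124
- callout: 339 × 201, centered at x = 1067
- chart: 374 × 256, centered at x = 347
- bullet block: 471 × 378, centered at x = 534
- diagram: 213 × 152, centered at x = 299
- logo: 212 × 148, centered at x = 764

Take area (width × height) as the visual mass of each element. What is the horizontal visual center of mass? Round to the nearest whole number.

Areas → weights: footer 298·137 = 40826, image 286·223 = 63778, callout 339·201 = 68139, chart 374·256 = 95744, bullet block 471·378 = 178038, diagram 213·152 = 32376, logo 212·148 = 31376; Σw = 510277.
Σw·x = 40826·174 + 63778·124 + 68139·1067 + 95744·347 + 178038·534 + 32376·299 + 31376·764 = 249663657, so x̄ = 249663657/510277 ≈ 489.27.

x ≈ 489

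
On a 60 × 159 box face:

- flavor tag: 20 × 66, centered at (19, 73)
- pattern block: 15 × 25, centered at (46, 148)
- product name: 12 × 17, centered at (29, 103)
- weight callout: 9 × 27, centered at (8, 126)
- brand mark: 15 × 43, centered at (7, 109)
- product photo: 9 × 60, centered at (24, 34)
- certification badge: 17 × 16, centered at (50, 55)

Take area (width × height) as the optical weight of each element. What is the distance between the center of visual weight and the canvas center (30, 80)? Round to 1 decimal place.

≈ 9.1

Areas: flavor tag 20·66 = 1320, pattern block 15·25 = 375, product name 12·17 = 204, weight callout 9·27 = 243, brand mark 15·43 = 645, product photo 9·60 = 540, certification badge 17·16 = 272. Total weight = 3599.
x: moment 81265 / weight 3599 ≈ 22.58
y: moment 307115 / weight 3599 ≈ 85.33
From (30, 80): dx = -7.42, dy = 5.33, so the distance is √(dx²+dy²) ≈ 9.14.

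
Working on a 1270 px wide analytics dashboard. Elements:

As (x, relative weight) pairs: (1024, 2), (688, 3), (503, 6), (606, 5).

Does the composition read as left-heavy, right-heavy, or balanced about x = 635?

Σw = 2 + 3 + 6 + 5 = 16.
x-moment: 2·1024 + 3·688 + 6·503 + 5·606 = 10160; centroid 10160/16 ≈ 635.00.
635.00 = 635 exactly: balanced.

balanced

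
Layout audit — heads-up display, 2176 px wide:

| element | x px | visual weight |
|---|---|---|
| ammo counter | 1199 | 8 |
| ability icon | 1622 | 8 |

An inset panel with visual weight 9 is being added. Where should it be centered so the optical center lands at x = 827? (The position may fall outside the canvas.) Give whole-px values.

x ≈ -210

New total weight: (8 + 8) + 9 = 25.
x: need Σw·x = 25·827 = 20675. Existing = 8·1199 + 8·1622 = 22568. Remainder -1893 / 9 ≈ -210.33.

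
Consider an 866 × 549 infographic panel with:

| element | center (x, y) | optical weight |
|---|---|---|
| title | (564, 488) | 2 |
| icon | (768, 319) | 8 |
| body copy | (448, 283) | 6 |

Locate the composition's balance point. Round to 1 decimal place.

Total weight = 2 + 8 + 6 = 16.
x-moment: 2·564 + 8·768 + 6·448 = 9960; centroid 9960/16 ≈ 622.50.
y-moment: 2·488 + 8·319 + 6·283 = 5226; centroid 5226/16 ≈ 326.62.

(622.5, 326.6)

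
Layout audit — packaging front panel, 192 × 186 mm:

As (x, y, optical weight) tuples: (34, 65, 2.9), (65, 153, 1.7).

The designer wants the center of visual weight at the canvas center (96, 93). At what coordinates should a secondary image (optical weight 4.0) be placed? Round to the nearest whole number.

After adding the secondary image, total weight = 2.9 + 1.7 + 4.0 = 8.6.
x: target moment 8.6×96 = 825.6; current 2.9·34 + 1.7·65 = 209.1; the secondary image supplies 616.5, so x = 616.5/4.0 ≈ 154.12.
y: target moment 8.6×93 = 799.8; current 2.9·65 + 1.7·153 = 448.6; the secondary image supplies 351.2, so y = 351.2/4.0 ≈ 87.80.

(154, 88)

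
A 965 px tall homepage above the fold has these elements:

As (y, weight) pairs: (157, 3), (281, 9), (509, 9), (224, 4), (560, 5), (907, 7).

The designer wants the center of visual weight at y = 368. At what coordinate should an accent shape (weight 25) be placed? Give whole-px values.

New total weight: (3 + 9 + 9 + 4 + 5 + 7) + 25 = 62.
y: target moment 62×368 = 22816; current 3·157 + 9·281 + 9·509 + 4·224 + 5·560 + 7·907 = 17626; the accent shape supplies 5190, so y = 5190/25 ≈ 207.60.

y ≈ 208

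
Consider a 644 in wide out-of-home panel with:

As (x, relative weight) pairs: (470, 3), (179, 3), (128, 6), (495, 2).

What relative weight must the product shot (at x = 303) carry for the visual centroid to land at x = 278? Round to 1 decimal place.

w ≈ 7.5

Existing Σw = 14 (3 + 3 + 6 + 2); existing moment 3·470 + 3·179 + 6·128 + 2·495 = 3705.
Balance at x = 278 requires (3705 + w·303) / (14 + w) = 278.
Rearranging, w·(303 − 278) = 278·14 − 3705 = 187, so w ≈ 187/25 = 7.48.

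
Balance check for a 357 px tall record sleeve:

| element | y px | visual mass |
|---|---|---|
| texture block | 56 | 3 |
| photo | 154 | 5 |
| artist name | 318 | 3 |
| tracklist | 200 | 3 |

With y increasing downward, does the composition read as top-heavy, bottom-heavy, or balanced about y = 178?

balanced

Weights sum to 3 + 5 + 3 + 3 = 14.
y-moment: 3·56 + 5·154 + 3·318 + 3·200 = 2492; centroid 2492/14 ≈ 178.00.
178.00 = 178 exactly: balanced.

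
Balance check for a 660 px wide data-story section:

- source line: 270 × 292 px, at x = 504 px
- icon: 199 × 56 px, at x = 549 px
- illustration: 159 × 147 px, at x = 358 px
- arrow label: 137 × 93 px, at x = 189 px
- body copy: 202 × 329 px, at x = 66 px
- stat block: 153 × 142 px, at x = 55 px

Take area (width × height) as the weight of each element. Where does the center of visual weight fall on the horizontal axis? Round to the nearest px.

Areas: source line 270·292 = 78840, icon 199·56 = 11144, illustration 159·147 = 23373, arrow label 137·93 = 12741, body copy 202·329 = 66458, stat block 153·142 = 21726. Total weight = 214282.
Σw·x = 78840·504 + 11144·549 + 23373·358 + 12741·189 + 66458·66 + 21726·55 = 62210157, so x̄ = 62210157/214282 ≈ 290.32.

x ≈ 290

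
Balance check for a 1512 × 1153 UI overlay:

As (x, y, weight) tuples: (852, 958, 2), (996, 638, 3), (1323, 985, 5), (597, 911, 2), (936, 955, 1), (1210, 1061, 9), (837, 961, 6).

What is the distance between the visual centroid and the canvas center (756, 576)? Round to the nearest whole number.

Total weight = 2 + 3 + 5 + 2 + 1 + 9 + 6 = 28.
x: moment 29349 / weight 28 ≈ 1048.18
y: moment 26847 / weight 28 ≈ 958.82
From (756, 576): dx = 292.18, dy = 382.82, so the distance is √(dx²+dy²) ≈ 481.58.

≈ 482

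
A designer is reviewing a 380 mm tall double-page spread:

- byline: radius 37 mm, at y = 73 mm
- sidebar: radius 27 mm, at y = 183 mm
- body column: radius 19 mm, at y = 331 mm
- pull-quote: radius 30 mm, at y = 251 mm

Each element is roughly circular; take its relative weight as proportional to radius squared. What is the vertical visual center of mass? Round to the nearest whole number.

y ≈ 172

r² weights: byline 37² = 1369, sidebar 27² = 729, body column 19² = 361, pull-quote 30² = 900. Total = 3359.
Σw·y = 1369·73 + 729·183 + 361·331 + 900·251 = 578735, so ȳ = 578735/3359 ≈ 172.29.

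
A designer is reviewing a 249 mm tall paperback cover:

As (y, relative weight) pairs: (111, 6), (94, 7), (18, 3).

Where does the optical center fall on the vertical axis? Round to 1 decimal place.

Σw = 6 + 7 + 3 = 16.
y-moment: 6·111 + 7·94 + 3·18 = 1378; centroid 1378/16 ≈ 86.12.

y ≈ 86.1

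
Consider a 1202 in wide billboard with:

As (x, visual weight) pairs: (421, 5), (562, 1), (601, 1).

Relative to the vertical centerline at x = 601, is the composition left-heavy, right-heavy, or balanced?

left-heavy

Weights sum to 5 + 1 + 1 = 7.
x-moment: 5·421 + 1·562 + 1·601 = 3268; centroid 3268/7 ≈ 466.86.
466.9 vs midline 601 → left-heavy.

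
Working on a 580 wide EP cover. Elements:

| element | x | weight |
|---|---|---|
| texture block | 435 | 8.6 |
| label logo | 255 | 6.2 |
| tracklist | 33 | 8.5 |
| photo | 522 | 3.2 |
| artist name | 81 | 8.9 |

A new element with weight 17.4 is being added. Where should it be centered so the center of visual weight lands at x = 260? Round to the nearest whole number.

New total weight: (8.6 + 6.2 + 8.5 + 3.2 + 8.9) + 17.4 = 52.8.
Along x: (7993.8 + 17.4·x) / 52.8 = 260 (existing moment 8.6·435 + 6.2·255 + 8.5·33 + 3.2·522 + 8.9·81 = 7993.8) ⇒ x = (13728.0 − 7993.8) / 17.4 ≈ 329.55.

x ≈ 330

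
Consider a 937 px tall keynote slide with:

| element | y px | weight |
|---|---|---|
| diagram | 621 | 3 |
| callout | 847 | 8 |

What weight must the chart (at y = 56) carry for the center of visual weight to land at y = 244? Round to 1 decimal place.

Known weights sum to 3 + 8 = 11; their moment is 3·621 + 8·847 = 8639.
Balance at y = 244 requires (8639 + w·56) / (11 + w) = 244.
Solving: w = (244·11 − 8639) / (56 − 244) = -5955 / -188 ≈ 31.68.

w ≈ 31.7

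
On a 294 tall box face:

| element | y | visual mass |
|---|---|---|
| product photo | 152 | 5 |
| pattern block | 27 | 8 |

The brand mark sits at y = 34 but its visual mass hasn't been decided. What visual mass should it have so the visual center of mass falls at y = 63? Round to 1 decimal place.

Existing Σw = 13 (5 + 8); existing moment 5·152 + 8·27 = 976.
For the centroid to hit 63: (976 + w·34) / (13 + w) = 63.
Solving: w = (63·13 − 976) / (34 − 63) = -157 / -29 ≈ 5.41.

w ≈ 5.4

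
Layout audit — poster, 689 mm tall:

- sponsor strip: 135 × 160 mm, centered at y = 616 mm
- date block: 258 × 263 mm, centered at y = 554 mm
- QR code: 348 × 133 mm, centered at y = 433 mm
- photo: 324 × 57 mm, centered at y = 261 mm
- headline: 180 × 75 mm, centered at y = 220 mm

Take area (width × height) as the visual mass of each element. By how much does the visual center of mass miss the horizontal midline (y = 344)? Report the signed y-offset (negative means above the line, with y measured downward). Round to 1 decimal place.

≈ 125.4 mm

Taking area as weight: sponsor strip 135·160 = 21600, date block 258·263 = 67854, QR code 348·133 = 46284, photo 324·57 = 18468, headline 180·75 = 13500. Sum 167706.
y-moment: 21600·616 + 67854·554 + 46284·433 + 18468·261 + 13500·220 = 78727836; centroid 78727836/167706 ≈ 469.44.
Against y = 344, that's 469.44 − 344 = 125.44.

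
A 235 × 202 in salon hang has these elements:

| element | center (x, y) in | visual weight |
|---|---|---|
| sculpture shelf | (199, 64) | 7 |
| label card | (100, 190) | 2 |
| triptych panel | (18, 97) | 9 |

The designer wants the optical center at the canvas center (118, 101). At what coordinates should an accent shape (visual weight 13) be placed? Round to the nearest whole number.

(146, 110)

New total weight: (7 + 2 + 9) + 13 = 31.
Along x: (1755 + 13·x) / 31 = 118 (existing moment 7·199 + 2·100 + 9·18 = 1755) ⇒ x = (3658 − 1755) / 13 ≈ 146.38.
Along y: (1701 + 13·y) / 31 = 101 (existing moment 7·64 + 2·190 + 9·97 = 1701) ⇒ y = (3131 − 1701) / 13 ≈ 110.00.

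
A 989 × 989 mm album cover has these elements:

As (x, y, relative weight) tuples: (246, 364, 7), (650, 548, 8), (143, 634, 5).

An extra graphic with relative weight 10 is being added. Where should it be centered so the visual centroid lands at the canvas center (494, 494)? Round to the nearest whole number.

After adding the extra graphic, total weight = 7 + 8 + 5 + 10 = 30.
x: need Σw·x = 30·494 = 14820. Existing = 7·246 + 8·650 + 5·143 = 7637. Remainder 7183 / 10 ≈ 718.30.
y: need Σw·y = 30·494 = 14820. Existing = 7·364 + 8·548 + 5·634 = 10102. Remainder 4718 / 10 ≈ 471.80.

(718, 472)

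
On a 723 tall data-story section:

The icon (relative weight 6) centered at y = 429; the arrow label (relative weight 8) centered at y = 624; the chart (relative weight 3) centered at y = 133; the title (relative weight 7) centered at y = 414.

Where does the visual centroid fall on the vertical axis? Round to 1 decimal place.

y ≈ 452.6

Total weight = 6 + 8 + 3 + 7 = 24.
y: (6·429 + 8·624 + 3·133 + 7·414) / 24 = 10863 / 24 ≈ 452.62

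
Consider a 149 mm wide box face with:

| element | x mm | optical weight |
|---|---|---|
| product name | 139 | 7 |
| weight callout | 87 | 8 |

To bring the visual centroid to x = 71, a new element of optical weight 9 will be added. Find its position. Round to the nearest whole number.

x ≈ 4

With the new element, Σw becomes 7 + 8 + 9 = 24.
x: need Σw·x = 24·71 = 1704. Existing = 7·139 + 8·87 = 1669. Remainder 35 / 9 ≈ 3.89.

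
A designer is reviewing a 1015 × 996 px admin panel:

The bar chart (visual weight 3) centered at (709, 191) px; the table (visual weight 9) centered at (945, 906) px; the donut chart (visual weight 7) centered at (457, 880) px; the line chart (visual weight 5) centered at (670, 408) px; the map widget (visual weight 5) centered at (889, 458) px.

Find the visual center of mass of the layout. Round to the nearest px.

Total weight = 3 + 9 + 7 + 5 + 5 = 29.
Σw·x = 3·709 + 9·945 + 7·457 + 5·670 + 5·889 = 21626, so x̄ = 21626/29 ≈ 745.72.
Σw·y = 3·191 + 9·906 + 7·880 + 5·408 + 5·458 = 19217, so ȳ = 19217/29 ≈ 662.66.

(746, 663)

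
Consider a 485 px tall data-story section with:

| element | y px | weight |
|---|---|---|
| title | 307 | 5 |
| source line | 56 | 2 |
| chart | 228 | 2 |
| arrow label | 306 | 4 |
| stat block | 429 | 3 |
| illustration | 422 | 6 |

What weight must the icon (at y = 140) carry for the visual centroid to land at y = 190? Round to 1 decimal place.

Fixed elements: Σw = 5 + 2 + 2 + 4 + 3 + 6 = 22, Σw·y = 5·307 + 2·56 + 2·228 + 4·306 + 3·429 + 6·422 = 7146.
Set Σw·y/Σw = 190: (7146 + 140w) = 190·(22 + w).
So w = (190·22 − 7146)/(140 − 190) = -2966/-50 ≈ 59.32.

w ≈ 59.3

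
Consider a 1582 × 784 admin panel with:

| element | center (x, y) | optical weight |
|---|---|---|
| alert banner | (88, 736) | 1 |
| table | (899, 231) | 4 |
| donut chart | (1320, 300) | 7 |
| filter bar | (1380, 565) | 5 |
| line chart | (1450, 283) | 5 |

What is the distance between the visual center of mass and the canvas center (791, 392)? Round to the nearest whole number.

≈ 441

Weights sum to 1 + 4 + 7 + 5 + 5 = 22.
x-moment: 1·88 + 4·899 + 7·1320 + 5·1380 + 5·1450 = 27074; centroid 27074/22 ≈ 1230.64.
y-moment: 1·736 + 4·231 + 7·300 + 5·565 + 5·283 = 8000; centroid 8000/22 ≈ 363.64.
Relative to (791, 392): Δ = (439.64, -28.36); |Δ| = √(439.64² + -28.36²) ≈ 440.55.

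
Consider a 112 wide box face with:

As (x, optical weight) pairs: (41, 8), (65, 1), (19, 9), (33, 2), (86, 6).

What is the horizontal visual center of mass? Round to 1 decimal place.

x ≈ 44.1

Weights sum to 8 + 1 + 9 + 2 + 6 = 26.
x: (8·41 + 1·65 + 9·19 + 2·33 + 6·86) / 26 = 1146 / 26 ≈ 44.08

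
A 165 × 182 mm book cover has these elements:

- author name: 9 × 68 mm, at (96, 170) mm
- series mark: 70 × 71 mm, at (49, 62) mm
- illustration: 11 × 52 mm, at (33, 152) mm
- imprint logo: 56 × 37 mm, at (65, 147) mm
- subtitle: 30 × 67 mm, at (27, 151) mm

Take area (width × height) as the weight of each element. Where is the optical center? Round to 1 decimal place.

(49.8, 108.2)

Areas → weights: author name 9·68 = 612, series mark 70·71 = 4970, illustration 11·52 = 572, imprint logo 56·37 = 2072, subtitle 30·67 = 2010; Σw = 10236.
x: (612·96 + 4970·49 + 572·33 + 2072·65 + 2010·27) / 10236 = 510108 / 10236 ≈ 49.83
y: (612·170 + 4970·62 + 572·152 + 2072·147 + 2010·151) / 10236 = 1107218 / 10236 ≈ 108.17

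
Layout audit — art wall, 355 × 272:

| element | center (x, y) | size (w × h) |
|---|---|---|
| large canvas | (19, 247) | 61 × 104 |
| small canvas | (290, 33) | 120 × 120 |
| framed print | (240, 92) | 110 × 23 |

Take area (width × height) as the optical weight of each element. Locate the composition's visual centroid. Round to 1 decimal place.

Taking area as weight: large canvas 61·104 = 6344, small canvas 120·120 = 14400, framed print 110·23 = 2530. Sum 23274.
Σw·x = 6344·19 + 14400·290 + 2530·240 = 4903736, so x̄ = 4903736/23274 ≈ 210.70.
Σw·y = 6344·247 + 14400·33 + 2530·92 = 2274928, so ȳ = 2274928/23274 ≈ 97.75.

(210.7, 97.7)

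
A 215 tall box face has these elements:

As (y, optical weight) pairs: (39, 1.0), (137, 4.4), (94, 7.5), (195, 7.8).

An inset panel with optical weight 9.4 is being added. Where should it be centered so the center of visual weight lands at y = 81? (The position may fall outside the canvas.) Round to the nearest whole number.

y ≈ -46

With the inset panel, Σw becomes 1.0 + 4.4 + 7.5 + 7.8 + 9.4 = 30.1.
y: target moment 30.1×81 = 2438.1; current 1.0·39 + 4.4·137 + 7.5·94 + 7.8·195 = 2867.8; the inset panel supplies -429.7, so y = -429.7/9.4 ≈ -45.71.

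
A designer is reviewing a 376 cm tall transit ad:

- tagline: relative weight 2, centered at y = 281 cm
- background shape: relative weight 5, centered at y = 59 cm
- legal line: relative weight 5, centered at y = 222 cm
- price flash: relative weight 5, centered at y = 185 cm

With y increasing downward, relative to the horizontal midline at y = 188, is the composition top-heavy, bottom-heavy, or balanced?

top-heavy

Weights sum to 2 + 5 + 5 + 5 = 17.
Σw·y = 2·281 + 5·59 + 5·222 + 5·185 = 2892, so ȳ = 2892/17 ≈ 170.12.
170.1 vs midline 188 → top-heavy.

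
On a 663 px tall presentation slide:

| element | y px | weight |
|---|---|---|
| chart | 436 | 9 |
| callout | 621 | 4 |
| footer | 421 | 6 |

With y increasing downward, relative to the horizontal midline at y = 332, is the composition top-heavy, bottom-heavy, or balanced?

Σw = 9 + 4 + 6 = 19.
y-moment: 9·436 + 4·621 + 6·421 = 8934; centroid 8934/19 ≈ 470.21.
Since 470.2 is below (larger y than) 332, the composition reads bottom-heavy.

bottom-heavy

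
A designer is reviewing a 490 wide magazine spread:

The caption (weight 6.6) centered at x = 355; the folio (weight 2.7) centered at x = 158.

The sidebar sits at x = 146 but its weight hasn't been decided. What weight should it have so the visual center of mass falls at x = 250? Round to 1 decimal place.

Existing Σw = 9.3 (6.6 + 2.7); existing moment 6.6·355 + 2.7·158 = 2769.6.
Set Σw·x/Σw = 250: (2769.6 + 146w) = 250·(9.3 + w).
So w = (250·9.3 − 2769.6)/(146 − 250) = -444.6/-104 ≈ 4.27.

w ≈ 4.3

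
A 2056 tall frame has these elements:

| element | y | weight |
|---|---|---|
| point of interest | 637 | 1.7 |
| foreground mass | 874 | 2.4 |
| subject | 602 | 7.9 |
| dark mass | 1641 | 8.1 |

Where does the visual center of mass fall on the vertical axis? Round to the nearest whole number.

y ≈ 1056

Weights sum to 1.7 + 2.4 + 7.9 + 8.1 = 20.1.
Σw·y = 1.7·637 + 2.4·874 + 7.9·602 + 8.1·1641 = 21228.4, so ȳ = 21228.4/20.1 ≈ 1056.14.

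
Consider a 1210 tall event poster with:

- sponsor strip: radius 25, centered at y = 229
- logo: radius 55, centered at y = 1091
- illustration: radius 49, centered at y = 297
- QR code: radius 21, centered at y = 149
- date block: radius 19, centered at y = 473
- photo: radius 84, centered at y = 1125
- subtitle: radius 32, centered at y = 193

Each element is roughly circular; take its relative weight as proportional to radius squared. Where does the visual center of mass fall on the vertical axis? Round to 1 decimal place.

r² weights: sponsor strip 25² = 625, logo 55² = 3025, illustration 49² = 2401, QR code 21² = 441, date block 19² = 361, photo 84² = 7056, subtitle 32² = 1024. Total = 14933.
y: moment 12528591 / weight 14933 ≈ 838.99

y ≈ 839.0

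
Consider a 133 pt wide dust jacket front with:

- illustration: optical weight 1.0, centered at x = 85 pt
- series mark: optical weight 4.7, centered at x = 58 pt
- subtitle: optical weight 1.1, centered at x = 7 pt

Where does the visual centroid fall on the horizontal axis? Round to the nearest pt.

x ≈ 54

Σw = 1.0 + 4.7 + 1.1 = 6.8.
Σw·x = 1.0·85 + 4.7·58 + 1.1·7 = 365.3, so x̄ = 365.3/6.8 ≈ 53.72.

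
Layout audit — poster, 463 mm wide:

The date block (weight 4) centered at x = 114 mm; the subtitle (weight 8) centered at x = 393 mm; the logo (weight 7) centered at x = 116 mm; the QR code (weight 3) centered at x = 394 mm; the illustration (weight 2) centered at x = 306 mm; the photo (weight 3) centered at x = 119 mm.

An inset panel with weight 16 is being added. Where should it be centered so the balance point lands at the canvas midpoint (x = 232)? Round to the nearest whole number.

x ≈ 213

With the inset panel, Σw becomes 4 + 8 + 7 + 3 + 2 + 3 + 16 = 43.
x: need Σw·x = 43·232 = 9976. Existing = 4·114 + 8·393 + 7·116 + 3·394 + 2·306 + 3·119 = 6563. Remainder 3413 / 16 ≈ 213.31.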